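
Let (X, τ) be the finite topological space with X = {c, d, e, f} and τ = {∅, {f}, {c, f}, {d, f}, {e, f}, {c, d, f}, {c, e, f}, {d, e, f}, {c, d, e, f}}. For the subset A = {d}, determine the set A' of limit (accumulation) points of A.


A' = ∅

For each x ∈ X, list the open sets U ∈ τ with x ∈ U, then check whether U ∩ (A ∖ {x}) ≠ ∅ for every such U.
  x = c: open {c, f} ∋ x has {c, f} ∩ (A ∖ {c}) = ∅, so x is NOT a limit point.
  x = d: open {d, f} ∋ x has {d, f} ∩ (A ∖ {d}) = ∅, so x is NOT a limit point.
  x = e: open {e, f} ∋ x has {e, f} ∩ (A ∖ {e}) = ∅, so x is NOT a limit point.
  x = f: open {f} ∋ x has {f} ∩ (A ∖ {f}) = ∅, so x is NOT a limit point.
Collecting: A' = ∅.


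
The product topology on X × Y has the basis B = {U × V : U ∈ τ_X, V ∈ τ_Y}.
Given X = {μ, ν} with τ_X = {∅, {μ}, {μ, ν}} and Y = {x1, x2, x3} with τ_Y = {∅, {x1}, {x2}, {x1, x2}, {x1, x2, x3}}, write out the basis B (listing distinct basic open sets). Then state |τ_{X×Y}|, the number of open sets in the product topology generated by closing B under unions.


Basis B = {∅ × ∅, {μ} × {x1}, {μ} × {x2}, {μ} × {x1, x2}, {μ, ν} × {x1}, {μ, ν} × {x2}, {μ} × {x1, x2, x3}, {μ, ν} × {x1, x2}, {μ, ν} × {x1, x2, x3}}; |τ_{X×Y}| = 14.

Enumerate products U × V with U ∈ τ_X, V ∈ τ_Y (deduplicated):
  ∅ × ∅ = {} (∅)
  {μ} × {x1} = {(μ,x1)}
  {μ} × {x2} = {(μ,x2)}
  {μ} × {x1, x2} = {(μ,x1), (μ,x2)}
  {μ, ν} × {x1} = {(μ,x1), (ν,x1)}
  {μ, ν} × {x2} = {(μ,x2), (ν,x2)}
  {μ} × {x1, x2, x3} = {(μ,x1), (μ,x2), (μ,x3)}
  {μ, ν} × {x1, x2} = {(μ,x1), (μ,x2), (ν,x1), (ν,x2)}
  {μ, ν} × {x1, x2, x3} = {(μ,x1), (μ,x2), (μ,x3), (ν,x1), (ν,x2), (ν,x3)}
These 9 distinct sets form the basis B.
Close under arbitrary unions to get τ_{X×Y}; counting gives |τ_{X×Y}| = 14.


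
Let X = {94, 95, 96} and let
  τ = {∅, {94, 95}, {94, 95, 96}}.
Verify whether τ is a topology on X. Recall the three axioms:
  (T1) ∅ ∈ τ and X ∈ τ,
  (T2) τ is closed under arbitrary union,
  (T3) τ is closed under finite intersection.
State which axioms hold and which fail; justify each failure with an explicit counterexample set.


τ IS a topology on X.

Axiom (T1): ∅ ∈ τ? Yes; X ∈ τ? Yes.
Axiom (T2/T3): check pairwise unions and intersections of members of τ.
All pairwise intersections and unions checked — each lies in τ. Therefore τ satisfies (T1), (T2), (T3): it IS a topology on X.


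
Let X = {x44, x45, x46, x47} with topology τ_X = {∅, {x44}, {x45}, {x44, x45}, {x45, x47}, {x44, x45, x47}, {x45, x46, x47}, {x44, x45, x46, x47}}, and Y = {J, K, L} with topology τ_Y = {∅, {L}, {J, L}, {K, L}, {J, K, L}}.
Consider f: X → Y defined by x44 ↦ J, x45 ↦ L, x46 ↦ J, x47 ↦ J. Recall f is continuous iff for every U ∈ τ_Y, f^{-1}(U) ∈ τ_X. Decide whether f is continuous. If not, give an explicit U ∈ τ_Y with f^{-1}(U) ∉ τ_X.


f IS continuous.

Compute f^{-1}(U) for each U ∈ τ_Y:
  U = ∅: f^{-1}(U) = ∅ ∈ τ_X ✓.
  U = {L}: f^{-1}(U) = {x45} ∈ τ_X ✓.
  U = {J, L}: f^{-1}(U) = {x44, x45, x46, x47} ∈ τ_X ✓.
  U = {K, L}: f^{-1}(U) = {x45} ∈ τ_X ✓.
  U = {J, K, L}: f^{-1}(U) = {x44, x45, x46, x47} ∈ τ_X ✓.
Every preimage lies in τ_X, so f IS continuous.


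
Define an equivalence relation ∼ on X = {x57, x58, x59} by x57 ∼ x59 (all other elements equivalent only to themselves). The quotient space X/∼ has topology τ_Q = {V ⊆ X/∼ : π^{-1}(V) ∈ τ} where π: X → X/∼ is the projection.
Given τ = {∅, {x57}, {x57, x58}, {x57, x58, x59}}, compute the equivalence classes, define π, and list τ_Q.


X/∼ = {[x57=x59], [x58]}; |τ_Q| = 2.

Equivalence classes: [x57=x59], [x58].
Quotient map π: X → X/∼ sends x57 ↦ [x57=x59], x58 ↦ [x58], x59 ↦ [x57=x59].
For each subset V ⊆ X/∼, compute π^{-1}(V) ⊆ X and check whether π^{-1}(V) ∈ τ. V is open in τ_Q iff π^{-1}(V) ∈ τ.
  V = {}: π^{-1}(V) = ∅ ∈ τ ✓.
  V = {[x57=x59]}: π^{-1}(V) = {x57, x59} ∉ τ ✗.
  V = {[x58]}: π^{-1}(V) = {x58} ∉ τ ✗.
  V = {[x57=x59], [x58]}: π^{-1}(V) = {x57, x58, x59} ∈ τ ✓.
Open sets in the quotient: τ_Q = {{}, {[x57=x59], [x58]}} (2 elements).


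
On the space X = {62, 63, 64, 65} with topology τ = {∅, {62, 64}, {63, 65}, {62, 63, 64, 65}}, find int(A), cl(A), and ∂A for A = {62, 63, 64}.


int(A) = {62, 64}, cl(A) = {62, 63, 64, 65}, ∂A = {63, 65}.

Closed sets in (X, τ) are complements of opens:
  closed(X, τ) = {∅, {62, 64}, {63, 65}, {62, 63, 64, 65}}.
int(A) = ⋃ {U ∈ τ : U ⊆ A}. Opens contained in A: ∅, {62, 64}.
Taking the union of these: int(A) = {62, 64}.
cl(A) = ⋂ {C closed : A ⊆ C}. Closed sets containing A: {62, 63, 64, 65}.
Intersecting these: cl(A) = {62, 63, 64, 65}.
∂A = cl(A) ∖ int(A) = {62, 63, 64, 65} ∖ {62, 64} = {63, 65}.


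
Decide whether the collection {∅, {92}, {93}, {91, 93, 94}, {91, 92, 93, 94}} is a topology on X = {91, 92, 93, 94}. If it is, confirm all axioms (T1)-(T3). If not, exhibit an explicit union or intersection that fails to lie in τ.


τ is NOT a topology on X.

Axiom (T1): ∅ ∈ τ? Yes; X ∈ τ? Yes.
Axiom (T2/T3): check pairwise unions and intersections of members of τ.
Counterexample for (T2): {92} ∪ {93} = {92, 93} ∉ τ. Therefore τ is NOT a topology.


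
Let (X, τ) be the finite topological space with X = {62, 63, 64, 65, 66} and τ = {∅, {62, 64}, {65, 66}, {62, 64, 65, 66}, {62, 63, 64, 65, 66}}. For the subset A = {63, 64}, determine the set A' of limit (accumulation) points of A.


A' = {62, 63}

For each x ∈ X, list the open sets U ∈ τ with x ∈ U, then check whether U ∩ (A ∖ {x}) ≠ ∅ for every such U.
  x = 62: opens ∋ x are {62, 64}, {62, 64, 65, 66}, {62, 63, 64, 65, 66}; each meets A ∖ {62}, so x IS a limit point.
  x = 63: opens ∋ x are {62, 63, 64, 65, 66}; each meets A ∖ {63}, so x IS a limit point.
  x = 64: open {62, 64} ∋ x has {62, 64} ∩ (A ∖ {64}) = ∅, so x is NOT a limit point.
  x = 65: open {65, 66} ∋ x has {65, 66} ∩ (A ∖ {65}) = ∅, so x is NOT a limit point.
  x = 66: open {65, 66} ∋ x has {65, 66} ∩ (A ∖ {66}) = ∅, so x is NOT a limit point.
Collecting: A' = {62, 63}.


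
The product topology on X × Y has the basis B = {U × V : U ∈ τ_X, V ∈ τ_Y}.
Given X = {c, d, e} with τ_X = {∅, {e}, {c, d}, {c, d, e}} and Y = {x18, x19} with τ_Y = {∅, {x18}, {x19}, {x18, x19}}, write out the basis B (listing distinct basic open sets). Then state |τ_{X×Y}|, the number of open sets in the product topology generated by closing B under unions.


Basis B = {∅ × ∅, {e} × {x18}, {e} × {x19}, {c, d} × {x18}, {c, d} × {x19}, {e} × {x18, x19}, {c, d, e} × {x18}, {c, d, e} × {x19}, {c, d} × {x18, x19}, {c, d, e} × {x18, x19}}; |τ_{X×Y}| = 16.

Enumerate products U × V with U ∈ τ_X, V ∈ τ_Y (deduplicated):
  ∅ × ∅ = {} (∅)
  {e} × {x18} = {(e,x18)}
  {e} × {x19} = {(e,x19)}
  {c, d} × {x18} = {(c,x18), (d,x18)}
  {c, d} × {x19} = {(c,x19), (d,x19)}
  {e} × {x18, x19} = {(e,x18), (e,x19)}
  {c, d, e} × {x18} = {(c,x18), (d,x18), (e,x18)}
  {c, d, e} × {x19} = {(c,x19), (d,x19), (e,x19)}
  {c, d} × {x18, x19} = {(c,x18), (c,x19), (d,x18), (d,x19)}
  {c, d, e} × {x18, x19} = {(c,x18), (c,x19), (d,x18), (d,x19), (e,x18), (e,x19)}
These 10 distinct sets form the basis B.
Close under arbitrary unions to get τ_{X×Y}; counting gives |τ_{X×Y}| = 16.


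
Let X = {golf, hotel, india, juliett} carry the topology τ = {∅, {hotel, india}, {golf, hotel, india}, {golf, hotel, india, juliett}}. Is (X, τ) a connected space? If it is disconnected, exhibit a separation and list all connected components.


(X, τ) is connected.

Find clopen sets (U ∈ τ with X ∖ U ∈ τ):
  U = ∅, X ∖ U = {golf, hotel, india, juliett} — both open, so U is clopen.
  U = {golf, hotel, india, juliett}, X ∖ U = ∅ — both open, so U is clopen.
Only trivial clopens (∅ and X) exist, so (X, τ) is connected.
Compute connected components by grouping points that agree on all clopens:
  component: {golf, hotel, india, juliett}


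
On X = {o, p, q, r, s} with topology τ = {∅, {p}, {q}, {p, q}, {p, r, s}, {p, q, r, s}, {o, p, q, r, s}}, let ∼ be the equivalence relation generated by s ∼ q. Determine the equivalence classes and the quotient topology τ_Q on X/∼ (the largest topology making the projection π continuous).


X/∼ = {[o], [p], [q=s], [r]}; |τ_Q| = 4.

Equivalence classes: [o], [p], [q=s], [r].
Quotient map π: X → X/∼ sends o ↦ [o], p ↦ [p], q ↦ [q=s], r ↦ [r], s ↦ [q=s].
For each subset V ⊆ X/∼, compute π^{-1}(V) ⊆ X and check whether π^{-1}(V) ∈ τ. V is open in τ_Q iff π^{-1}(V) ∈ τ.
  V = {}: π^{-1}(V) = ∅ ∈ τ ✓.
  V = {[o]}: π^{-1}(V) = {o} ∉ τ ✗.
  V = {[p]}: π^{-1}(V) = {p} ∈ τ ✓.
  V = {[o], [p]}: π^{-1}(V) = {o, p} ∉ τ ✗.
  V = {[q=s]}: π^{-1}(V) = {q, s} ∉ τ ✗.
  V = {[o], [q=s]}: π^{-1}(V) = {o, q, s} ∉ τ ✗.
  V = {[p], [q=s]}: π^{-1}(V) = {p, q, s} ∉ τ ✗.
  V = {[o], [p], [q=s]}: π^{-1}(V) = {o, p, q, s} ∉ τ ✗.
  V = {[r]}: π^{-1}(V) = {r} ∉ τ ✗.
  V = {[o], [r]}: π^{-1}(V) = {o, r} ∉ τ ✗.
  V = {[p], [r]}: π^{-1}(V) = {p, r} ∉ τ ✗.
  V = {[o], [p], [r]}: π^{-1}(V) = {o, p, r} ∉ τ ✗.
  V = {[q=s], [r]}: π^{-1}(V) = {q, r, s} ∉ τ ✗.
  V = {[o], [q=s], [r]}: π^{-1}(V) = {o, q, r, s} ∉ τ ✗.
  V = {[p], [q=s], [r]}: π^{-1}(V) = {p, q, r, s} ∈ τ ✓.
  V = {[o], [p], [q=s], [r]}: π^{-1}(V) = {o, p, q, r, s} ∈ τ ✓.
Open sets in the quotient: τ_Q = {{}, {[p]}, {[p], [q=s], [r]}, {[o], [p], [q=s], [r]}} (4 elements).


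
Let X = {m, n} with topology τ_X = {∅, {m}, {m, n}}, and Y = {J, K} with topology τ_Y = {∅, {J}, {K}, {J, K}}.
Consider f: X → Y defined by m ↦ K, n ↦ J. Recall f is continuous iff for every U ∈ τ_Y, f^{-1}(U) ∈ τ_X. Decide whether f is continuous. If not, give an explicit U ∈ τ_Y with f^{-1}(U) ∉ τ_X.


f is NOT continuous.

Compute f^{-1}(U) for each U ∈ τ_Y:
  U = ∅: f^{-1}(U) = ∅ ∈ τ_X ✓.
  U = {J}: f^{-1}(U) = {n} ∉ τ_X ✗.
  U = {K}: f^{-1}(U) = {m} ∈ τ_X ✓.
  U = {J, K}: f^{-1}(U) = {m, n} ∈ τ_X ✓.
Found U = {J} with f^{-1}(U) = {n} not in τ_X. Therefore f is NOT continuous.


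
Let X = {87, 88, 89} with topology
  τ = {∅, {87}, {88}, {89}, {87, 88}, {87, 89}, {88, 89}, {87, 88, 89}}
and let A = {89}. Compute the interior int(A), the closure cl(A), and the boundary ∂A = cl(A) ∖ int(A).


int(A) = {89}, cl(A) = {89}, ∂A = ∅.

Closed sets in (X, τ) are complements of opens:
  closed(X, τ) = {∅, {87}, {88}, {89}, {87, 88}, {87, 89}, {88, 89}, {87, 88, 89}}.
int(A) = ⋃ {U ∈ τ : U ⊆ A}. Opens contained in A: ∅, {89}.
Taking the union of these: int(A) = {89}.
cl(A) = ⋂ {C closed : A ⊆ C}. Closed sets containing A: {89}, {87, 89}, {88, 89}, {87, 88, 89}.
Intersecting these: cl(A) = {89}.
∂A = cl(A) ∖ int(A) = {89} ∖ {89} = ∅.


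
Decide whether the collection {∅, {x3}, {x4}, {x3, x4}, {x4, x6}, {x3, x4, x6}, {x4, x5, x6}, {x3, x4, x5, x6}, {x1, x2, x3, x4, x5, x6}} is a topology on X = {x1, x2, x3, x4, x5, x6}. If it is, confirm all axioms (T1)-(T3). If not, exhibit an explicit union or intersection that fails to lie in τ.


τ IS a topology on X.

Axiom (T1): ∅ ∈ τ? Yes; X ∈ τ? Yes.
Axiom (T2/T3): check pairwise unions and intersections of members of τ.
All pairwise intersections and unions checked — each lies in τ. Therefore τ satisfies (T1), (T2), (T3): it IS a topology on X.


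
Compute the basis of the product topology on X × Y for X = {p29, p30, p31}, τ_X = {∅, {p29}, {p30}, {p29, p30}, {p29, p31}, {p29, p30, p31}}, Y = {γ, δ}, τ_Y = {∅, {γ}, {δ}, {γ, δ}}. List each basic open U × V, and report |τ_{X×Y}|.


Basis B = {∅ × ∅, {p29} × {γ}, {p29} × {δ}, {p30} × {γ}, {p30} × {δ}, {p29} × {γ, δ}, {p29, p30} × {γ}, {p29, p31} × {γ}, {p29, p30} × {δ}, {p29, p31} × {δ}, {p30} × {γ, δ}, {p29, p30, p31} × {γ}, {p29, p30, p31} × {δ}, {p29, p30} × {γ, δ}, {p29, p31} × {γ, δ}, {p29, p30, p31} × {γ, δ}}; |τ_{X×Y}| = 36.

Enumerate products U × V with U ∈ τ_X, V ∈ τ_Y (deduplicated):
  ∅ × ∅ = {} (∅)
  {p29} × {γ} = {(p29,γ)}
  {p29} × {δ} = {(p29,δ)}
  {p30} × {γ} = {(p30,γ)}
  {p30} × {δ} = {(p30,δ)}
  {p29} × {γ, δ} = {(p29,γ), (p29,δ)}
  {p29, p30} × {γ} = {(p29,γ), (p30,γ)}
  {p29, p31} × {γ} = {(p29,γ), (p31,γ)}
  {p29, p30} × {δ} = {(p29,δ), (p30,δ)}
  {p29, p31} × {δ} = {(p29,δ), (p31,δ)}
  {p30} × {γ, δ} = {(p30,γ), (p30,δ)}
  {p29, p30, p31} × {γ} = {(p29,γ), (p30,γ), (p31,γ)}
  {p29, p30, p31} × {δ} = {(p29,δ), (p30,δ), (p31,δ)}
  {p29, p30} × {γ, δ} = {(p29,γ), (p29,δ), (p30,γ), (p30,δ)}
  {p29, p31} × {γ, δ} = {(p29,γ), (p29,δ), (p31,γ), (p31,δ)}
  {p29, p30, p31} × {γ, δ} = {(p29,γ), (p29,δ), (p30,γ), (p30,δ), (p31,γ), (p31,δ)}
These 16 distinct sets form the basis B.
Close under arbitrary unions to get τ_{X×Y}; counting gives |τ_{X×Y}| = 36.


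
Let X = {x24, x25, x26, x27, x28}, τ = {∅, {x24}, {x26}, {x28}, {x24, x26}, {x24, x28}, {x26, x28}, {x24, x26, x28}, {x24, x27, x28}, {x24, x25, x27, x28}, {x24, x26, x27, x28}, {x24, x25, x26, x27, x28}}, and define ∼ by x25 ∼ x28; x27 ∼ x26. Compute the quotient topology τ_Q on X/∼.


X/∼ = {[x24], [x25=x28], [x26=x27]}; |τ_Q| = 3.

Equivalence classes: [x24], [x25=x28], [x26=x27].
Quotient map π: X → X/∼ sends x24 ↦ [x24], x25 ↦ [x25=x28], x26 ↦ [x26=x27], x27 ↦ [x26=x27], x28 ↦ [x25=x28].
For each subset V ⊆ X/∼, compute π^{-1}(V) ⊆ X and check whether π^{-1}(V) ∈ τ. V is open in τ_Q iff π^{-1}(V) ∈ τ.
  V = {}: π^{-1}(V) = ∅ ∈ τ ✓.
  V = {[x24]}: π^{-1}(V) = {x24} ∈ τ ✓.
  V = {[x25=x28]}: π^{-1}(V) = {x25, x28} ∉ τ ✗.
  V = {[x24], [x25=x28]}: π^{-1}(V) = {x24, x25, x28} ∉ τ ✗.
  V = {[x26=x27]}: π^{-1}(V) = {x26, x27} ∉ τ ✗.
  V = {[x24], [x26=x27]}: π^{-1}(V) = {x24, x26, x27} ∉ τ ✗.
  V = {[x25=x28], [x26=x27]}: π^{-1}(V) = {x25, x26, x27, x28} ∉ τ ✗.
  V = {[x24], [x25=x28], [x26=x27]}: π^{-1}(V) = {x24, x25, x26, x27, x28} ∈ τ ✓.
Open sets in the quotient: τ_Q = {{}, {[x24]}, {[x24], [x25=x28], [x26=x27]}} (3 elements).


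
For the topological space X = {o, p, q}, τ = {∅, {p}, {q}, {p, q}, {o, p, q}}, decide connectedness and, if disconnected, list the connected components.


(X, τ) is connected.

Find clopen sets (U ∈ τ with X ∖ U ∈ τ):
  U = ∅, X ∖ U = {o, p, q} — both open, so U is clopen.
  U = {o, p, q}, X ∖ U = ∅ — both open, so U is clopen.
Only trivial clopens (∅ and X) exist, so (X, τ) is connected.
Compute connected components by grouping points that agree on all clopens:
  component: {o, p, q}


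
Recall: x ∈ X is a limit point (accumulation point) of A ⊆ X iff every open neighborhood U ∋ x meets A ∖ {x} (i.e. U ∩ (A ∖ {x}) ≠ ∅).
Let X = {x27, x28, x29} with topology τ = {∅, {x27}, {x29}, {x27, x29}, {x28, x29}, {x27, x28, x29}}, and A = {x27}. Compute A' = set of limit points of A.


A' = ∅

For each x ∈ X, list the open sets U ∈ τ with x ∈ U, then check whether U ∩ (A ∖ {x}) ≠ ∅ for every such U.
  x = x27: open {x27} ∋ x has {x27} ∩ (A ∖ {x27}) = ∅, so x is NOT a limit point.
  x = x28: open {x28, x29} ∋ x has {x28, x29} ∩ (A ∖ {x28}) = ∅, so x is NOT a limit point.
  x = x29: open {x29} ∋ x has {x29} ∩ (A ∖ {x29}) = ∅, so x is NOT a limit point.
Collecting: A' = ∅.


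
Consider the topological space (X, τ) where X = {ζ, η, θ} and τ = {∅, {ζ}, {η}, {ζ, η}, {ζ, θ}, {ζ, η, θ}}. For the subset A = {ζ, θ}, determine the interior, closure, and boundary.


int(A) = {ζ, θ}, cl(A) = {ζ, θ}, ∂A = ∅.

Closed sets in (X, τ) are complements of opens:
  closed(X, τ) = {∅, {η}, {θ}, {ζ, θ}, {η, θ}, {ζ, η, θ}}.
int(A) = ⋃ {U ∈ τ : U ⊆ A}. Opens contained in A: ∅, {ζ}, {ζ, θ}.
Taking the union of these: int(A) = {ζ, θ}.
cl(A) = ⋂ {C closed : A ⊆ C}. Closed sets containing A: {ζ, θ}, {ζ, η, θ}.
Intersecting these: cl(A) = {ζ, θ}.
∂A = cl(A) ∖ int(A) = {ζ, θ} ∖ {ζ, θ} = ∅.


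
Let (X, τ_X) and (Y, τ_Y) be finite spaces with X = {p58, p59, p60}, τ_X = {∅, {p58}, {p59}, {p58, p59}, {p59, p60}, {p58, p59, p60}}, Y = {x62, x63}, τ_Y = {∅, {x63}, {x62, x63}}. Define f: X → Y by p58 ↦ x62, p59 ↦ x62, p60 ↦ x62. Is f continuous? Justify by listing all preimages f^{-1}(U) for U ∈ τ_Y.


f IS continuous.

Compute f^{-1}(U) for each U ∈ τ_Y:
  U = ∅: f^{-1}(U) = ∅ ∈ τ_X ✓.
  U = {x63}: f^{-1}(U) = ∅ ∈ τ_X ✓.
  U = {x62, x63}: f^{-1}(U) = {p58, p59, p60} ∈ τ_X ✓.
Every preimage lies in τ_X, so f IS continuous.


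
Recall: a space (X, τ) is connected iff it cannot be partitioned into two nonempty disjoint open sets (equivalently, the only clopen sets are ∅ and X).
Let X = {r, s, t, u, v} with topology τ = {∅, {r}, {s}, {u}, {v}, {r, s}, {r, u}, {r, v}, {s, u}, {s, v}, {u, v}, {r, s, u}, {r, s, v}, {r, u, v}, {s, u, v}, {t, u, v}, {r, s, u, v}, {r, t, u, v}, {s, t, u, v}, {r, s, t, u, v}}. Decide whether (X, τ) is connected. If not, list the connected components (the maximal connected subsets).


(X, τ) is disconnected; components = [{r}, {s}, {t, u, v}].

Find clopen sets (U ∈ τ with X ∖ U ∈ τ):
  U = ∅, X ∖ U = {r, s, t, u, v} — both open, so U is clopen.
  U = {r}, X ∖ U = {s, t, u, v} — both open, so U is clopen.
  U = {s}, X ∖ U = {r, t, u, v} — both open, so U is clopen.
  U = {r, s}, X ∖ U = {t, u, v} — both open, so U is clopen.
  U = {t, u, v}, X ∖ U = {r, s} — both open, so U is clopen.
  U = {r, t, u, v}, X ∖ U = {s} — both open, so U is clopen.
  U = {s, t, u, v}, X ∖ U = {r} — both open, so U is clopen.
  U = {r, s, t, u, v}, X ∖ U = ∅ — both open, so U is clopen.
Nontrivial clopen(s) exist: e.g. {r, s}. So (X, τ) is disconnected.
Compute connected components by grouping points that agree on all clopens:
  component: {r}
  component: {s}
  component: {t, u, v}


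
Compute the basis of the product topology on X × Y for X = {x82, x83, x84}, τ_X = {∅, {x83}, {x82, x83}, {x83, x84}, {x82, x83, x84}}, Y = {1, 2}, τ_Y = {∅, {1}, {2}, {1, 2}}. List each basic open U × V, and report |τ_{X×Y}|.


Basis B = {∅ × ∅, {x83} × {1}, {x83} × {2}, {x82, x83} × {1}, {x82, x83} × {2}, {x83} × {1, 2}, {x83, x84} × {1}, {x83, x84} × {2}, {x82, x83, x84} × {1}, {x82, x83, x84} × {2}, {x82, x83} × {1, 2}, {x83, x84} × {1, 2}, {x82, x83, x84} × {1, 2}}; |τ_{X×Y}| = 25.

Enumerate products U × V with U ∈ τ_X, V ∈ τ_Y (deduplicated):
  ∅ × ∅ = {} (∅)
  {x83} × {1} = {(x83,1)}
  {x83} × {2} = {(x83,2)}
  {x82, x83} × {1} = {(x82,1), (x83,1)}
  {x82, x83} × {2} = {(x82,2), (x83,2)}
  {x83} × {1, 2} = {(x83,1), (x83,2)}
  {x83, x84} × {1} = {(x83,1), (x84,1)}
  {x83, x84} × {2} = {(x83,2), (x84,2)}
  {x82, x83, x84} × {1} = {(x82,1), (x83,1), (x84,1)}
  {x82, x83, x84} × {2} = {(x82,2), (x83,2), (x84,2)}
  {x82, x83} × {1, 2} = {(x82,1), (x82,2), (x83,1), (x83,2)}
  {x83, x84} × {1, 2} = {(x83,1), (x83,2), (x84,1), (x84,2)}
  {x82, x83, x84} × {1, 2} = {(x82,1), (x82,2), (x83,1), (x83,2), (x84,1), (x84,2)}
These 13 distinct sets form the basis B.
Close under arbitrary unions to get τ_{X×Y}; counting gives |τ_{X×Y}| = 25.


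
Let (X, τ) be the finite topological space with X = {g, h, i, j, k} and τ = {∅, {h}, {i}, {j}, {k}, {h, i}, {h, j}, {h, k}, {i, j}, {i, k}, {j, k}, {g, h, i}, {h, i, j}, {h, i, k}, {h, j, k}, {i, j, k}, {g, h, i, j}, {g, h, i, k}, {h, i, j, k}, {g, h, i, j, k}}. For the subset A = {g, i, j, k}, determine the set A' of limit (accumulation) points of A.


A' = {g}

For each x ∈ X, list the open sets U ∈ τ with x ∈ U, then check whether U ∩ (A ∖ {x}) ≠ ∅ for every such U.
  x = g: opens ∋ x are {g, h, i}, {g, h, i, j}, {g, h, i, k}, {g, h, i, j, k}; each meets A ∖ {g}, so x IS a limit point.
  x = h: open {h} ∋ x has {h} ∩ (A ∖ {h}) = ∅, so x is NOT a limit point.
  x = i: open {i} ∋ x has {i} ∩ (A ∖ {i}) = ∅, so x is NOT a limit point.
  x = j: open {j} ∋ x has {j} ∩ (A ∖ {j}) = ∅, so x is NOT a limit point.
  x = k: open {k} ∋ x has {k} ∩ (A ∖ {k}) = ∅, so x is NOT a limit point.
Collecting: A' = {g}.


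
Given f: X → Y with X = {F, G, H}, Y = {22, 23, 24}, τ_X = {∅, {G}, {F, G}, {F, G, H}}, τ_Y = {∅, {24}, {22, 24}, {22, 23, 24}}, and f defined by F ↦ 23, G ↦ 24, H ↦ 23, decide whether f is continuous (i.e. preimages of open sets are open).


f IS continuous.

Compute f^{-1}(U) for each U ∈ τ_Y:
  U = ∅: f^{-1}(U) = ∅ ∈ τ_X ✓.
  U = {24}: f^{-1}(U) = {G} ∈ τ_X ✓.
  U = {22, 24}: f^{-1}(U) = {G} ∈ τ_X ✓.
  U = {22, 23, 24}: f^{-1}(U) = {F, G, H} ∈ τ_X ✓.
Every preimage lies in τ_X, so f IS continuous.


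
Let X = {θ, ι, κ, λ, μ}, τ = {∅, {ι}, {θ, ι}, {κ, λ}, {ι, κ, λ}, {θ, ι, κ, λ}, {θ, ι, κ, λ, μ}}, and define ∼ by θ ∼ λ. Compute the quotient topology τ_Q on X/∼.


X/∼ = {[θ=λ], [ι], [κ], [μ]}; |τ_Q| = 4.

Equivalence classes: [θ=λ], [ι], [κ], [μ].
Quotient map π: X → X/∼ sends θ ↦ [θ=λ], ι ↦ [ι], κ ↦ [κ], λ ↦ [θ=λ], μ ↦ [μ].
For each subset V ⊆ X/∼, compute π^{-1}(V) ⊆ X and check whether π^{-1}(V) ∈ τ. V is open in τ_Q iff π^{-1}(V) ∈ τ.
  V = {}: π^{-1}(V) = ∅ ∈ τ ✓.
  V = {[θ=λ]}: π^{-1}(V) = {θ, λ} ∉ τ ✗.
  V = {[ι]}: π^{-1}(V) = {ι} ∈ τ ✓.
  V = {[θ=λ], [ι]}: π^{-1}(V) = {θ, ι, λ} ∉ τ ✗.
  V = {[κ]}: π^{-1}(V) = {κ} ∉ τ ✗.
  V = {[θ=λ], [κ]}: π^{-1}(V) = {θ, κ, λ} ∉ τ ✗.
  V = {[ι], [κ]}: π^{-1}(V) = {ι, κ} ∉ τ ✗.
  V = {[θ=λ], [ι], [κ]}: π^{-1}(V) = {θ, ι, κ, λ} ∈ τ ✓.
  V = {[μ]}: π^{-1}(V) = {μ} ∉ τ ✗.
  V = {[θ=λ], [μ]}: π^{-1}(V) = {θ, λ, μ} ∉ τ ✗.
  V = {[ι], [μ]}: π^{-1}(V) = {ι, μ} ∉ τ ✗.
  V = {[θ=λ], [ι], [μ]}: π^{-1}(V) = {θ, ι, λ, μ} ∉ τ ✗.
  V = {[κ], [μ]}: π^{-1}(V) = {κ, μ} ∉ τ ✗.
  V = {[θ=λ], [κ], [μ]}: π^{-1}(V) = {θ, κ, λ, μ} ∉ τ ✗.
  V = {[ι], [κ], [μ]}: π^{-1}(V) = {ι, κ, μ} ∉ τ ✗.
  V = {[θ=λ], [ι], [κ], [μ]}: π^{-1}(V) = {θ, ι, κ, λ, μ} ∈ τ ✓.
Open sets in the quotient: τ_Q = {{}, {[ι]}, {[θ=λ], [ι], [κ]}, {[θ=λ], [ι], [κ], [μ]}} (4 elements).


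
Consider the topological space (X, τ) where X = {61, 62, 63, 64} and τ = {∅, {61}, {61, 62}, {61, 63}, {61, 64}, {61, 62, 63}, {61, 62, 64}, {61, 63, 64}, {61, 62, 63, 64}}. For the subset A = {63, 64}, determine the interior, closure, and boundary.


int(A) = ∅, cl(A) = {63, 64}, ∂A = {63, 64}.

Closed sets in (X, τ) are complements of opens:
  closed(X, τ) = {∅, {62}, {63}, {64}, {62, 63}, {62, 64}, {63, 64}, {62, 63, 64}, {61, 62, 63, 64}}.
int(A) = ⋃ {U ∈ τ : U ⊆ A}. Opens contained in A: ∅.
Taking the union of these: int(A) = ∅.
cl(A) = ⋂ {C closed : A ⊆ C}. Closed sets containing A: {63, 64}, {62, 63, 64}, {61, 62, 63, 64}.
Intersecting these: cl(A) = {63, 64}.
∂A = cl(A) ∖ int(A) = {63, 64} ∖ ∅ = {63, 64}.


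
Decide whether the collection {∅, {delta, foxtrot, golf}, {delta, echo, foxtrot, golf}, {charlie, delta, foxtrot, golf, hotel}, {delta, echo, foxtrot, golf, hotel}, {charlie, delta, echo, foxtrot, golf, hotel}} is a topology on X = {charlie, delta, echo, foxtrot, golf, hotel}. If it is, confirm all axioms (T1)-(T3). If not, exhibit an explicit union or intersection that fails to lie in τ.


τ is NOT a topology on X.

Axiom (T1): ∅ ∈ τ? Yes; X ∈ τ? Yes.
Axiom (T2/T3): check pairwise unions and intersections of members of τ.
Counterexample for (T3): {charlie, delta, foxtrot, golf, hotel} ∩ {delta, echo, foxtrot, golf, hotel} = {delta, foxtrot, golf, hotel} ∉ τ. Therefore τ is NOT a topology.


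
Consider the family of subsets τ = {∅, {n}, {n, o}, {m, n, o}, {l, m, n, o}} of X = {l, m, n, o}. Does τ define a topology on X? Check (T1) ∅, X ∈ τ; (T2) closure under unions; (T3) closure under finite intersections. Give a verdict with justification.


τ IS a topology on X.

Axiom (T1): ∅ ∈ τ? Yes; X ∈ τ? Yes.
Axiom (T2/T3): check pairwise unions and intersections of members of τ.
All pairwise intersections and unions checked — each lies in τ. Therefore τ satisfies (T1), (T2), (T3): it IS a topology on X.


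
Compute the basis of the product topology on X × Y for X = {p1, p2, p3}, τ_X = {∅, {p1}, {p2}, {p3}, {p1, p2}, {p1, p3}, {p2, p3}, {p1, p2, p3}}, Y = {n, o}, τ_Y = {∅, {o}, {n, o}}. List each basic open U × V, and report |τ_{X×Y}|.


Basis B = {∅ × ∅, {p1} × {o}, {p2} × {o}, {p3} × {o}, {p1} × {n, o}, {p1, p2} × {o}, {p1, p3} × {o}, {p2} × {n, o}, {p2, p3} × {o}, {p3} × {n, o}, {p1, p2, p3} × {o}, {p1, p2} × {n, o}, {p1, p3} × {n, o}, {p2, p3} × {n, o}, {p1, p2, p3} × {n, o}}; |τ_{X×Y}| = 27.

Enumerate products U × V with U ∈ τ_X, V ∈ τ_Y (deduplicated):
  ∅ × ∅ = {} (∅)
  {p1} × {o} = {(p1,o)}
  {p2} × {o} = {(p2,o)}
  {p3} × {o} = {(p3,o)}
  {p1} × {n, o} = {(p1,n), (p1,o)}
  {p1, p2} × {o} = {(p1,o), (p2,o)}
  {p1, p3} × {o} = {(p1,o), (p3,o)}
  {p2} × {n, o} = {(p2,n), (p2,o)}
  {p2, p3} × {o} = {(p2,o), (p3,o)}
  {p3} × {n, o} = {(p3,n), (p3,o)}
  {p1, p2, p3} × {o} = {(p1,o), (p2,o), (p3,o)}
  {p1, p2} × {n, o} = {(p1,n), (p1,o), (p2,n), (p2,o)}
  {p1, p3} × {n, o} = {(p1,n), (p1,o), (p3,n), (p3,o)}
  {p2, p3} × {n, o} = {(p2,n), (p2,o), (p3,n), (p3,o)}
  {p1, p2, p3} × {n, o} = {(p1,n), (p1,o), (p2,n), (p2,o), (p3,n), (p3,o)}
These 15 distinct sets form the basis B.
Close under arbitrary unions to get τ_{X×Y}; counting gives |τ_{X×Y}| = 27.


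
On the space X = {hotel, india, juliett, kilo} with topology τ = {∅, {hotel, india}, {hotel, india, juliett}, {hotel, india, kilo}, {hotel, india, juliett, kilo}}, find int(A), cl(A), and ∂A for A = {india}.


int(A) = ∅, cl(A) = {hotel, india, juliett, kilo}, ∂A = {hotel, india, juliett, kilo}.

Closed sets in (X, τ) are complements of opens:
  closed(X, τ) = {∅, {juliett}, {kilo}, {juliett, kilo}, {hotel, india, juliett, kilo}}.
int(A) = ⋃ {U ∈ τ : U ⊆ A}. Opens contained in A: ∅.
Taking the union of these: int(A) = ∅.
cl(A) = ⋂ {C closed : A ⊆ C}. Closed sets containing A: {hotel, india, juliett, kilo}.
Intersecting these: cl(A) = {hotel, india, juliett, kilo}.
∂A = cl(A) ∖ int(A) = {hotel, india, juliett, kilo} ∖ ∅ = {hotel, india, juliett, kilo}.


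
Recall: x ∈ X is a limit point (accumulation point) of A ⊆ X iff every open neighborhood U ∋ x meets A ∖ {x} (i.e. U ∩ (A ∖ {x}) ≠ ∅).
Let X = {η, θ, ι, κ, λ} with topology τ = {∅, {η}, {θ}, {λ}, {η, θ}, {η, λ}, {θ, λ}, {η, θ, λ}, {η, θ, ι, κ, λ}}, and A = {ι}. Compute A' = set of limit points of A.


A' = {κ}

For each x ∈ X, list the open sets U ∈ τ with x ∈ U, then check whether U ∩ (A ∖ {x}) ≠ ∅ for every such U.
  x = η: open {η} ∋ x has {η} ∩ (A ∖ {η}) = ∅, so x is NOT a limit point.
  x = θ: open {θ} ∋ x has {θ} ∩ (A ∖ {θ}) = ∅, so x is NOT a limit point.
  x = ι: open {η, θ, ι, κ, λ} ∋ x has {η, θ, ι, κ, λ} ∩ (A ∖ {ι}) = ∅, so x is NOT a limit point.
  x = κ: opens ∋ x are {η, θ, ι, κ, λ}; each meets A ∖ {κ}, so x IS a limit point.
  x = λ: open {λ} ∋ x has {λ} ∩ (A ∖ {λ}) = ∅, so x is NOT a limit point.
Collecting: A' = {κ}.


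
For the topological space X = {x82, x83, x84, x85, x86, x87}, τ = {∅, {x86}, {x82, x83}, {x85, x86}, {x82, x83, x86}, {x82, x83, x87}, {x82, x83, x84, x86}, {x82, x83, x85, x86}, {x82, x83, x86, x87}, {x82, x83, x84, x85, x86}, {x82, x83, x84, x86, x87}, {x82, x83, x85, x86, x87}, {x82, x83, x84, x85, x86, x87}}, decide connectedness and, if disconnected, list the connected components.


(X, τ) is connected.

Find clopen sets (U ∈ τ with X ∖ U ∈ τ):
  U = ∅, X ∖ U = {x82, x83, x84, x85, x86, x87} — both open, so U is clopen.
  U = {x82, x83, x84, x85, x86, x87}, X ∖ U = ∅ — both open, so U is clopen.
Only trivial clopens (∅ and X) exist, so (X, τ) is connected.
Compute connected components by grouping points that agree on all clopens:
  component: {x82, x83, x84, x85, x86, x87}


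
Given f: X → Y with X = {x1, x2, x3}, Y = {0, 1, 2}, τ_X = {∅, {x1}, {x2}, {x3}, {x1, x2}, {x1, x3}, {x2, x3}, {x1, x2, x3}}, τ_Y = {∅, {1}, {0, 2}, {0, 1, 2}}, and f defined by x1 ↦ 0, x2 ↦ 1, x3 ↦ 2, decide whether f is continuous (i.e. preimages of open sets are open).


f IS continuous.

Compute f^{-1}(U) for each U ∈ τ_Y:
  U = ∅: f^{-1}(U) = ∅ ∈ τ_X ✓.
  U = {1}: f^{-1}(U) = {x2} ∈ τ_X ✓.
  U = {0, 2}: f^{-1}(U) = {x1, x3} ∈ τ_X ✓.
  U = {0, 1, 2}: f^{-1}(U) = {x1, x2, x3} ∈ τ_X ✓.
Every preimage lies in τ_X, so f IS continuous.


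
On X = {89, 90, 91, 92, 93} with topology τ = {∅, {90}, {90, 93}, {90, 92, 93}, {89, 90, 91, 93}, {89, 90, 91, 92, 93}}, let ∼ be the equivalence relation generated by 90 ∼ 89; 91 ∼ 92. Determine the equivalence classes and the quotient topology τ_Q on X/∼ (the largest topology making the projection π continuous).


X/∼ = {[89=90], [91=92], [93]}; |τ_Q| = 2.

Equivalence classes: [89=90], [91=92], [93].
Quotient map π: X → X/∼ sends 89 ↦ [89=90], 90 ↦ [89=90], 91 ↦ [91=92], 92 ↦ [91=92], 93 ↦ [93].
For each subset V ⊆ X/∼, compute π^{-1}(V) ⊆ X and check whether π^{-1}(V) ∈ τ. V is open in τ_Q iff π^{-1}(V) ∈ τ.
  V = {}: π^{-1}(V) = ∅ ∈ τ ✓.
  V = {[89=90]}: π^{-1}(V) = {89, 90} ∉ τ ✗.
  V = {[91=92]}: π^{-1}(V) = {91, 92} ∉ τ ✗.
  V = {[89=90], [91=92]}: π^{-1}(V) = {89, 90, 91, 92} ∉ τ ✗.
  V = {[93]}: π^{-1}(V) = {93} ∉ τ ✗.
  V = {[89=90], [93]}: π^{-1}(V) = {89, 90, 93} ∉ τ ✗.
  V = {[91=92], [93]}: π^{-1}(V) = {91, 92, 93} ∉ τ ✗.
  V = {[89=90], [91=92], [93]}: π^{-1}(V) = {89, 90, 91, 92, 93} ∈ τ ✓.
Open sets in the quotient: τ_Q = {{}, {[89=90], [91=92], [93]}} (2 elements).


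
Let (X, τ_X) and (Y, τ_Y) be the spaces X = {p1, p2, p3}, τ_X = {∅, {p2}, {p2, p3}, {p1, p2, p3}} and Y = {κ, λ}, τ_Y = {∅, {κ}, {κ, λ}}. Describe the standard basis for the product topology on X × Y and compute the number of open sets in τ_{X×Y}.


Basis B = {∅ × ∅, {p2} × {κ}, {p2} × {κ, λ}, {p2, p3} × {κ}, {p1, p2, p3} × {κ}, {p2, p3} × {κ, λ}, {p1, p2, p3} × {κ, λ}}; |τ_{X×Y}| = 10.

Enumerate products U × V with U ∈ τ_X, V ∈ τ_Y (deduplicated):
  ∅ × ∅ = {} (∅)
  {p2} × {κ} = {(p2,κ)}
  {p2} × {κ, λ} = {(p2,κ), (p2,λ)}
  {p2, p3} × {κ} = {(p2,κ), (p3,κ)}
  {p1, p2, p3} × {κ} = {(p1,κ), (p2,κ), (p3,κ)}
  {p2, p3} × {κ, λ} = {(p2,κ), (p2,λ), (p3,κ), (p3,λ)}
  {p1, p2, p3} × {κ, λ} = {(p1,κ), (p1,λ), (p2,κ), (p2,λ), (p3,κ), (p3,λ)}
These 7 distinct sets form the basis B.
Close under arbitrary unions to get τ_{X×Y}; counting gives |τ_{X×Y}| = 10.


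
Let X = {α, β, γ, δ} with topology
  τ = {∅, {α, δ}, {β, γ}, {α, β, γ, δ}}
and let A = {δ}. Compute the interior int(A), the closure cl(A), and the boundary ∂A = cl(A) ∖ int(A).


int(A) = ∅, cl(A) = {α, δ}, ∂A = {α, δ}.

Closed sets in (X, τ) are complements of opens:
  closed(X, τ) = {∅, {α, δ}, {β, γ}, {α, β, γ, δ}}.
int(A) = ⋃ {U ∈ τ : U ⊆ A}. Opens contained in A: ∅.
Taking the union of these: int(A) = ∅.
cl(A) = ⋂ {C closed : A ⊆ C}. Closed sets containing A: {α, δ}, {α, β, γ, δ}.
Intersecting these: cl(A) = {α, δ}.
∂A = cl(A) ∖ int(A) = {α, δ} ∖ ∅ = {α, δ}.


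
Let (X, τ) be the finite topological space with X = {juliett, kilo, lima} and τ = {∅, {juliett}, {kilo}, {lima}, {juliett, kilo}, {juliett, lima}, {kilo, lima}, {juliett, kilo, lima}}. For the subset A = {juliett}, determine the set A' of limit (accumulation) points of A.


A' = ∅

For each x ∈ X, list the open sets U ∈ τ with x ∈ U, then check whether U ∩ (A ∖ {x}) ≠ ∅ for every such U.
  x = juliett: open {juliett} ∋ x has {juliett} ∩ (A ∖ {juliett}) = ∅, so x is NOT a limit point.
  x = kilo: open {kilo} ∋ x has {kilo} ∩ (A ∖ {kilo}) = ∅, so x is NOT a limit point.
  x = lima: open {lima} ∋ x has {lima} ∩ (A ∖ {lima}) = ∅, so x is NOT a limit point.
Collecting: A' = ∅.


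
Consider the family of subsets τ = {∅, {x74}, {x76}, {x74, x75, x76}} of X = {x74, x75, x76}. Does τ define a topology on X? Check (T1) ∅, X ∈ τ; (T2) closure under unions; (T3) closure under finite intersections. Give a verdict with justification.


τ is NOT a topology on X.

Axiom (T1): ∅ ∈ τ? Yes; X ∈ τ? Yes.
Axiom (T2/T3): check pairwise unions and intersections of members of τ.
Counterexample for (T2): {x74} ∪ {x76} = {x74, x76} ∉ τ. Therefore τ is NOT a topology.


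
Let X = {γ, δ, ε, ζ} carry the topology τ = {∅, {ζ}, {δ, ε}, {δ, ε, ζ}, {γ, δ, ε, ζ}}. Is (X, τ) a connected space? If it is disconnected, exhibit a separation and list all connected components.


(X, τ) is connected.

Find clopen sets (U ∈ τ with X ∖ U ∈ τ):
  U = ∅, X ∖ U = {γ, δ, ε, ζ} — both open, so U is clopen.
  U = {γ, δ, ε, ζ}, X ∖ U = ∅ — both open, so U is clopen.
Only trivial clopens (∅ and X) exist, so (X, τ) is connected.
Compute connected components by grouping points that agree on all clopens:
  component: {γ, δ, ε, ζ}


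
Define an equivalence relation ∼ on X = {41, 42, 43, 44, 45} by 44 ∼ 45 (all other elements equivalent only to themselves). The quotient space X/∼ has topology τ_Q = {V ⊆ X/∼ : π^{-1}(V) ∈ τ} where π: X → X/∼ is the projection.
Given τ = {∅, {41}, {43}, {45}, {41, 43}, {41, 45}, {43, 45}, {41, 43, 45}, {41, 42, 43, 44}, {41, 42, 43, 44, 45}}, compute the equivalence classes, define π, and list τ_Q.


X/∼ = {[41], [42], [43], [44=45]}; |τ_Q| = 5.

Equivalence classes: [41], [42], [43], [44=45].
Quotient map π: X → X/∼ sends 41 ↦ [41], 42 ↦ [42], 43 ↦ [43], 44 ↦ [44=45], 45 ↦ [44=45].
For each subset V ⊆ X/∼, compute π^{-1}(V) ⊆ X and check whether π^{-1}(V) ∈ τ. V is open in τ_Q iff π^{-1}(V) ∈ τ.
  V = {}: π^{-1}(V) = ∅ ∈ τ ✓.
  V = {[41]}: π^{-1}(V) = {41} ∈ τ ✓.
  V = {[42]}: π^{-1}(V) = {42} ∉ τ ✗.
  V = {[41], [42]}: π^{-1}(V) = {41, 42} ∉ τ ✗.
  V = {[43]}: π^{-1}(V) = {43} ∈ τ ✓.
  V = {[41], [43]}: π^{-1}(V) = {41, 43} ∈ τ ✓.
  V = {[42], [43]}: π^{-1}(V) = {42, 43} ∉ τ ✗.
  V = {[41], [42], [43]}: π^{-1}(V) = {41, 42, 43} ∉ τ ✗.
  V = {[44=45]}: π^{-1}(V) = {44, 45} ∉ τ ✗.
  V = {[41], [44=45]}: π^{-1}(V) = {41, 44, 45} ∉ τ ✗.
  V = {[42], [44=45]}: π^{-1}(V) = {42, 44, 45} ∉ τ ✗.
  V = {[41], [42], [44=45]}: π^{-1}(V) = {41, 42, 44, 45} ∉ τ ✗.
  V = {[43], [44=45]}: π^{-1}(V) = {43, 44, 45} ∉ τ ✗.
  V = {[41], [43], [44=45]}: π^{-1}(V) = {41, 43, 44, 45} ∉ τ ✗.
  V = {[42], [43], [44=45]}: π^{-1}(V) = {42, 43, 44, 45} ∉ τ ✗.
  V = {[41], [42], [43], [44=45]}: π^{-1}(V) = {41, 42, 43, 44, 45} ∈ τ ✓.
Open sets in the quotient: τ_Q = {{}, {[41]}, {[43]}, {[41], [43]}, {[41], [42], [43], [44=45]}} (5 elements).


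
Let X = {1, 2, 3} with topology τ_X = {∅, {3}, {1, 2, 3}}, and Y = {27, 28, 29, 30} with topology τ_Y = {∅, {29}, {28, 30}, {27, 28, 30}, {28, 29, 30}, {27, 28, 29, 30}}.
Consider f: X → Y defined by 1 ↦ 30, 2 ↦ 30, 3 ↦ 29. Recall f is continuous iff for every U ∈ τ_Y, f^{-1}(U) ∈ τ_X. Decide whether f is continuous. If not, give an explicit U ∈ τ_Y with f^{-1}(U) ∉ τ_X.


f is NOT continuous.

Compute f^{-1}(U) for each U ∈ τ_Y:
  U = ∅: f^{-1}(U) = ∅ ∈ τ_X ✓.
  U = {29}: f^{-1}(U) = {3} ∈ τ_X ✓.
  U = {28, 30}: f^{-1}(U) = {1, 2} ∉ τ_X ✗.
  U = {27, 28, 30}: f^{-1}(U) = {1, 2} ∉ τ_X ✗.
  U = {28, 29, 30}: f^{-1}(U) = {1, 2, 3} ∈ τ_X ✓.
  U = {27, 28, 29, 30}: f^{-1}(U) = {1, 2, 3} ∈ τ_X ✓.
Found U = {28, 30} with f^{-1}(U) = {1, 2} not in τ_X. Therefore f is NOT continuous.


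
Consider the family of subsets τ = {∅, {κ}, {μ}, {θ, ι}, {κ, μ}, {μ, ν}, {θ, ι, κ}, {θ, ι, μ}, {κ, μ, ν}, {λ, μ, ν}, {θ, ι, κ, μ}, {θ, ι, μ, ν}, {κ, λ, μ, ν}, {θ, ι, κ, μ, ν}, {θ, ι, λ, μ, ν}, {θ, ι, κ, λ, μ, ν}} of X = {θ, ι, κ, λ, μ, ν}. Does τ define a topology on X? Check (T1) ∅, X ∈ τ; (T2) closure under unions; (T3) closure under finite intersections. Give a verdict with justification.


τ IS a topology on X.

Axiom (T1): ∅ ∈ τ? Yes; X ∈ τ? Yes.
Axiom (T2/T3): check pairwise unions and intersections of members of τ.
All pairwise intersections and unions checked — each lies in τ. Therefore τ satisfies (T1), (T2), (T3): it IS a topology on X.


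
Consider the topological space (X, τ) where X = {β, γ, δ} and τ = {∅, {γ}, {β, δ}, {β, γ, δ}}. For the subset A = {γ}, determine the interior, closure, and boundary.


int(A) = {γ}, cl(A) = {γ}, ∂A = ∅.

Closed sets in (X, τ) are complements of opens:
  closed(X, τ) = {∅, {γ}, {β, δ}, {β, γ, δ}}.
int(A) = ⋃ {U ∈ τ : U ⊆ A}. Opens contained in A: ∅, {γ}.
Taking the union of these: int(A) = {γ}.
cl(A) = ⋂ {C closed : A ⊆ C}. Closed sets containing A: {γ}, {β, γ, δ}.
Intersecting these: cl(A) = {γ}.
∂A = cl(A) ∖ int(A) = {γ} ∖ {γ} = ∅.


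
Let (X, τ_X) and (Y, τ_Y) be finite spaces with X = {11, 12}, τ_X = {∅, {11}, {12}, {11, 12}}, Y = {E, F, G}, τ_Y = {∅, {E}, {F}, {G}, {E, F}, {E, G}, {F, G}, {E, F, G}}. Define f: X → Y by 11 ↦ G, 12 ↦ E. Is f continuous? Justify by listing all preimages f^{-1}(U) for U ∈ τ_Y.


f IS continuous.

Compute f^{-1}(U) for each U ∈ τ_Y:
  U = ∅: f^{-1}(U) = ∅ ∈ τ_X ✓.
  U = {E}: f^{-1}(U) = {12} ∈ τ_X ✓.
  U = {F}: f^{-1}(U) = ∅ ∈ τ_X ✓.
  U = {G}: f^{-1}(U) = {11} ∈ τ_X ✓.
  U = {E, F}: f^{-1}(U) = {12} ∈ τ_X ✓.
  U = {E, G}: f^{-1}(U) = {11, 12} ∈ τ_X ✓.
  U = {F, G}: f^{-1}(U) = {11} ∈ τ_X ✓.
  U = {E, F, G}: f^{-1}(U) = {11, 12} ∈ τ_X ✓.
Every preimage lies in τ_X, so f IS continuous.


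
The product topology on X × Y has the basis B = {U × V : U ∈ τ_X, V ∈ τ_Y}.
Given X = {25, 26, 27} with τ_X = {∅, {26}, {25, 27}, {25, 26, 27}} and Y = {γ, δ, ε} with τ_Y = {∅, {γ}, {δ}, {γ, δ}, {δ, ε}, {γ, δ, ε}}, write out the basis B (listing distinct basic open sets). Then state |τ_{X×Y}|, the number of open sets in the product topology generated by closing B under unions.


Basis B = {∅ × ∅, {26} × {γ}, {26} × {δ}, {25, 27} × {γ}, {25, 27} × {δ}, {26} × {γ, δ}, {26} × {δ, ε}, {25, 26, 27} × {γ}, {25, 26, 27} × {δ}, {26} × {γ, δ, ε}, {25, 27} × {γ, δ}, {25, 27} × {δ, ε}, {25, 27} × {γ, δ, ε}, {25, 26, 27} × {γ, δ}, {25, 26, 27} × {δ, ε}, {25, 26, 27} × {γ, δ, ε}}; |τ_{X×Y}| = 36.

Enumerate products U × V with U ∈ τ_X, V ∈ τ_Y (deduplicated):
  ∅ × ∅ = {} (∅)
  {26} × {γ} = {(26,γ)}
  {26} × {δ} = {(26,δ)}
  {25, 27} × {γ} = {(25,γ), (27,γ)}
  {25, 27} × {δ} = {(25,δ), (27,δ)}
  {26} × {γ, δ} = {(26,γ), (26,δ)}
  {26} × {δ, ε} = {(26,δ), (26,ε)}
  {25, 26, 27} × {γ} = {(25,γ), (26,γ), (27,γ)}
  {25, 26, 27} × {δ} = {(25,δ), (26,δ), (27,δ)}
  {26} × {γ, δ, ε} = {(26,γ), (26,δ), (26,ε)}
  {25, 27} × {γ, δ} = {(25,γ), (25,δ), (27,γ), (27,δ)}
  {25, 27} × {δ, ε} = {(25,δ), (25,ε), (27,δ), (27,ε)}
  {25, 27} × {γ, δ, ε} = {(25,γ), (25,δ), (25,ε), (27,γ), (27,δ), (27,ε)}
  {25, 26, 27} × {γ, δ} = {(25,γ), (25,δ), (26,γ), (26,δ), (27,γ), (27,δ)}
  {25, 26, 27} × {δ, ε} = {(25,δ), (25,ε), (26,δ), (26,ε), (27,δ), (27,ε)}
  {25, 26, 27} × {γ, δ, ε} = {(25,γ), (25,δ), (25,ε), (26,γ), (26,δ), (26,ε), (27,γ), (27,δ), (27,ε)}
These 16 distinct sets form the basis B.
Close under arbitrary unions to get τ_{X×Y}; counting gives |τ_{X×Y}| = 36.
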